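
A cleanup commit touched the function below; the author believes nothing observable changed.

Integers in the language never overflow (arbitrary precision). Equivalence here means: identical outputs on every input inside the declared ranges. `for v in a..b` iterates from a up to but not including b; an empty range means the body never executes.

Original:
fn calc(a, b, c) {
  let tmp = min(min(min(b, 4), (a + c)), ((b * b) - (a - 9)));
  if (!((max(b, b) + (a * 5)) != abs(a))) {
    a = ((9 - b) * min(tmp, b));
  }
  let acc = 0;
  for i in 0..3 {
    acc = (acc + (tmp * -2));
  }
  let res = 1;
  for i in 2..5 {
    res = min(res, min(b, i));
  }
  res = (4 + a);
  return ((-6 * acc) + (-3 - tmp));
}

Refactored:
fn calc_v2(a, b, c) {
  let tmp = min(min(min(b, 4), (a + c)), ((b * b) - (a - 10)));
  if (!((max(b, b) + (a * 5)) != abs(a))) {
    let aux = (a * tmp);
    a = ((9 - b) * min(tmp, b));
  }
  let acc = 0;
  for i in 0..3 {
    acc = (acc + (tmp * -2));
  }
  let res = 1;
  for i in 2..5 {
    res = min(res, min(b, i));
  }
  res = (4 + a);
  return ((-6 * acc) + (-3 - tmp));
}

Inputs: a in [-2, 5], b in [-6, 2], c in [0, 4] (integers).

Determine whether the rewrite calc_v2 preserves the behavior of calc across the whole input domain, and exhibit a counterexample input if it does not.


The suspicious edit (`9` became `10`) never changes the result for any input inside the declared domain.
As a probe, take a=-2, b=0, c=0: calc runs tmp=-2, then (!((max(b, b) + (a * 5)) != abs(a))) is false, then acc=0, then (i=0), then acc=4, then (i=1), then acc=8, then (i=2), then acc=12, then res=1, then (i=2), then res=0, then (i=3), then res=0, then (i=4), then res=0, then res=2, then returns -73; calc_v2 runs tmp=-2, then (!((max(b, b) + (a * 5)) != abs(a))) is false, then acc=0, then (i=0), then acc=4, then (i=1), then acc=8, then (i=2), then acc=12, then res=1, then (i=2), then res=0, then (i=3), then res=0, then (i=4), then res=0, then res=2, then returns -73; both end at -73.
Every one of the 360 inputs gives matching results.
verdict: equivalent


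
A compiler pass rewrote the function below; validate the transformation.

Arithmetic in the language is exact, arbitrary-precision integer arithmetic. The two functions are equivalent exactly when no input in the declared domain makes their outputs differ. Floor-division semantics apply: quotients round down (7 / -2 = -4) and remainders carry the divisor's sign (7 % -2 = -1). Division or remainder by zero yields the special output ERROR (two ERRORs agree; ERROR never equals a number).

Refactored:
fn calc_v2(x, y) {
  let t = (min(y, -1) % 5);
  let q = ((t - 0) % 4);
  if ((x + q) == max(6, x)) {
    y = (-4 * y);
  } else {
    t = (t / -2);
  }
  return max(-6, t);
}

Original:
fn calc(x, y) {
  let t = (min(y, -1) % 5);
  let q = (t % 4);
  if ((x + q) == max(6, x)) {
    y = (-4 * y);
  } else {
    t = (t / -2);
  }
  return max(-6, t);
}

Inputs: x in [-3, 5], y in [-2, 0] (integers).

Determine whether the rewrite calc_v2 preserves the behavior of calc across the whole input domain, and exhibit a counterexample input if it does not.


The two versions differ — the changes include constant usage differs; arithmetic usage differs.
One worked example (x=-3, y=0) — calc: t=4, then q=0, then ((x + q) == max(6, x)) is false, then t=-2, then returns -2; calc_v2: t=4, then q=0, then ((x + q) == max(6, x)) is false, then t=-2, then returns -2; agreement on -2.
Checked all 27 inputs in the declared domain: the outputs agree on every one.
verdict: equivalent


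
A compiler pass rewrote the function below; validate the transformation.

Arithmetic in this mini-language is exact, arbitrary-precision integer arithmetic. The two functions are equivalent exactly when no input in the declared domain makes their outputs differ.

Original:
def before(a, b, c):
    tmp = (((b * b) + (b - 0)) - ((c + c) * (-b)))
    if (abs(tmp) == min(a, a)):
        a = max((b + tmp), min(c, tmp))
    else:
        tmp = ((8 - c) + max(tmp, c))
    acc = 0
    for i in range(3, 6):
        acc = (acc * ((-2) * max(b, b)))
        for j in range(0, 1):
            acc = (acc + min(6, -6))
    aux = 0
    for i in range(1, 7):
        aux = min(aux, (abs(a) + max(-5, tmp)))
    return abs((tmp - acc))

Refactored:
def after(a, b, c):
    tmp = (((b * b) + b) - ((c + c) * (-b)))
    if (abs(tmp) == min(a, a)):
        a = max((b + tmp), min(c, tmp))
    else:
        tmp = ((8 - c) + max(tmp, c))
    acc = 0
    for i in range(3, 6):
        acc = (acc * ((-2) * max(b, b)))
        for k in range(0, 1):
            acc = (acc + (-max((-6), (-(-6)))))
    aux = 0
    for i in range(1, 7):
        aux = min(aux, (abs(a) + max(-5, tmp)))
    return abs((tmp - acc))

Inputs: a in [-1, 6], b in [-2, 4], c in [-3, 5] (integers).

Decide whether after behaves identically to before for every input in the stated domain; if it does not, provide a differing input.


Changes here: min/max/abs usage differs, and constant usage differs, and arithmetic usage differs, and local variable names differ; the full 504-point sweep finds no disagreement.
verdict: equivalent


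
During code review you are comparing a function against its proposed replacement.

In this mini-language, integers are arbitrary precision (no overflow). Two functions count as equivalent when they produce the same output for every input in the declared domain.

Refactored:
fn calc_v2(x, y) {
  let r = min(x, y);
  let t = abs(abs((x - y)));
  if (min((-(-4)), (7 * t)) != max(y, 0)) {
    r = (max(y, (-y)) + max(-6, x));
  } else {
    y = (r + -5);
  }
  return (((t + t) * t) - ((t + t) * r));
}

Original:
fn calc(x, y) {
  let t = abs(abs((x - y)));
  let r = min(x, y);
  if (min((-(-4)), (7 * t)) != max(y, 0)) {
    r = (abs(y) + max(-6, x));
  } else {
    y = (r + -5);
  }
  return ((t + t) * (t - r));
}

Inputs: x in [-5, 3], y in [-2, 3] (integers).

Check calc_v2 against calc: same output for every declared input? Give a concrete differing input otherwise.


Side by side, the visible changes include: min/max/abs usage differs, and arithmetic usage differs.
Spot check at x=-2, y=2 — calc: t = 4; r = -2; (min((-(-4)), (7 * t)) != max(y, 0)) -> true; r = 0; return 32. calc_v2: r = -2; t = 4; (min((-(-4)), (7 * t)) != max(y, 0)) -> true; r = 0; return 32. Both give 32.
Checked all 54 inputs in the declared domain: the outputs agree on every one.
verdict: equivalent


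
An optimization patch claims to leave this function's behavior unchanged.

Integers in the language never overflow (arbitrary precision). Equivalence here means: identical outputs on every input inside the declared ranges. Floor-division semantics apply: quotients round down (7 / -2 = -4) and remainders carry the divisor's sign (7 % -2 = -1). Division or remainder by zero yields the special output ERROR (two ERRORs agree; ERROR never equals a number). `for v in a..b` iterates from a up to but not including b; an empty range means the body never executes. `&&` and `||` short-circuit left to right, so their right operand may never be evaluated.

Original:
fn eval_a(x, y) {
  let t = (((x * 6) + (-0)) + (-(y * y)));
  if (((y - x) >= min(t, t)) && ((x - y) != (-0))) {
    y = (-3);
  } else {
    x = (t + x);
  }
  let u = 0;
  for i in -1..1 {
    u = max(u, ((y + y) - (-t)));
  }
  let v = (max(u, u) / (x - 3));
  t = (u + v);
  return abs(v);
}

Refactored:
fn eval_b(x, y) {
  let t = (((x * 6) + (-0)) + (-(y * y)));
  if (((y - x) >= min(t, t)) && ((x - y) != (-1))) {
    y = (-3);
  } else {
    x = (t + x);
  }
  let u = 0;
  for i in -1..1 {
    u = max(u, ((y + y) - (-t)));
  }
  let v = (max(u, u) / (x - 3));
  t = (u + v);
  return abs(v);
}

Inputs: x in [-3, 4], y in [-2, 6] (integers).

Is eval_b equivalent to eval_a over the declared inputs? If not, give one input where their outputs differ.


Evaluate both at x=0, y=1.
eval_a: t = -1; (((y - x) >= min(t, t)) && ((x - y) != (-0))) -> true; y = -3; u = 0; [i=-1]; u = 0; [i=0]; u = 0; v = 0; t = 0; return 0
eval_b: t = -1; (((y - x) >= min(t, t)) && ((x - y) != (-1))) -> false; x = -1; u = 0; [i=-1]; u = 1; [i=0]; u = 1; v = -1; t = 0; return 1
0 against 1: the behavior changed.
verdict: not equivalent; witness: x=0, y=1


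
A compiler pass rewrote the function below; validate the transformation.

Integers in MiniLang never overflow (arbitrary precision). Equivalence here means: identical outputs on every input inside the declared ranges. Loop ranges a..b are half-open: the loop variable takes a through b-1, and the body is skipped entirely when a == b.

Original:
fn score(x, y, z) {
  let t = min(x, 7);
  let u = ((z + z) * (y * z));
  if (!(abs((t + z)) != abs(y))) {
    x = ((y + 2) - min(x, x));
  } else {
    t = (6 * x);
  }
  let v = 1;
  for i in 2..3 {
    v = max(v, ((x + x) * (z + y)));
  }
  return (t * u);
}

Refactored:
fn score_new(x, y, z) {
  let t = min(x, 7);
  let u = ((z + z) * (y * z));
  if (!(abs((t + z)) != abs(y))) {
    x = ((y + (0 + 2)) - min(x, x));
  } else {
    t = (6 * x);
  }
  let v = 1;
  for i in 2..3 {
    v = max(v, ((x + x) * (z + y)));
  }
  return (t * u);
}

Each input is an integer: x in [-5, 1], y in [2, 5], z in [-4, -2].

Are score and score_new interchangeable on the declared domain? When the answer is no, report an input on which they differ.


The two are interchangeable: constant usage differs, plus arithmetic usage differs, and every declared input agrees.
Spot check at x=-5, y=5, z=-3 — score: t = -5; u = 90; (!(abs((t + z)) != abs(y))) -> false; t = -30; v = 1; [i=2]; v = 1; return -2700. score_new: t = -5; u = 90; (!(abs((t + z)) != abs(y))) -> false; t = -30; v = 1; [i=2]; v = 1; return -2700. Both give -2700.
Across all 84 domain points the two functions coincide.
verdict: equivalent


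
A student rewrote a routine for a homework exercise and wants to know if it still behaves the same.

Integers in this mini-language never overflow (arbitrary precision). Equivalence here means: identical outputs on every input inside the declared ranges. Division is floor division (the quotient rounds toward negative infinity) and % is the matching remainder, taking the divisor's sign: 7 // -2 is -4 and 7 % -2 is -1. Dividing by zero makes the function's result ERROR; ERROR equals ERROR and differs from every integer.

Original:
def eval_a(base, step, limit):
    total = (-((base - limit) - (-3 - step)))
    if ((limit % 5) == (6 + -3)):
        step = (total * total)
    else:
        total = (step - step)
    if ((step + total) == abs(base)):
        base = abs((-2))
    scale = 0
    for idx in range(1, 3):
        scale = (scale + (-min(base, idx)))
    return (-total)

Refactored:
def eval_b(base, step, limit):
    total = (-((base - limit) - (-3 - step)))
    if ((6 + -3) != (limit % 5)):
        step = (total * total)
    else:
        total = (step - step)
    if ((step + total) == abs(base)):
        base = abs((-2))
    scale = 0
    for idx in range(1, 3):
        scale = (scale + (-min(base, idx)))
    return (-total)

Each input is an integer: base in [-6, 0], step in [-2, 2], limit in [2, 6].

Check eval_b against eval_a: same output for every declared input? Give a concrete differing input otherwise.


Run the pair on base=-6, step=-2, limit=2.
eval_a: total = 7; ((limit % 5) == (6 + -3)) -> false; total = 0; ((step + total) == abs(base)) -> false; scale = 0; [idx=1]; scale = 6; [idx=2]; scale = 12; return 0
eval_b: total = 7; ((6 + -3) != (limit % 5)) -> true; step = 49; ((step + total) == abs(base)) -> false; scale = 0; [idx=1]; scale = 6; [idx=2]; scale = 12; return -7
0 against -7: the behavior changed.
verdict: not equivalent; witness: base=-6, step=-2, limit=2


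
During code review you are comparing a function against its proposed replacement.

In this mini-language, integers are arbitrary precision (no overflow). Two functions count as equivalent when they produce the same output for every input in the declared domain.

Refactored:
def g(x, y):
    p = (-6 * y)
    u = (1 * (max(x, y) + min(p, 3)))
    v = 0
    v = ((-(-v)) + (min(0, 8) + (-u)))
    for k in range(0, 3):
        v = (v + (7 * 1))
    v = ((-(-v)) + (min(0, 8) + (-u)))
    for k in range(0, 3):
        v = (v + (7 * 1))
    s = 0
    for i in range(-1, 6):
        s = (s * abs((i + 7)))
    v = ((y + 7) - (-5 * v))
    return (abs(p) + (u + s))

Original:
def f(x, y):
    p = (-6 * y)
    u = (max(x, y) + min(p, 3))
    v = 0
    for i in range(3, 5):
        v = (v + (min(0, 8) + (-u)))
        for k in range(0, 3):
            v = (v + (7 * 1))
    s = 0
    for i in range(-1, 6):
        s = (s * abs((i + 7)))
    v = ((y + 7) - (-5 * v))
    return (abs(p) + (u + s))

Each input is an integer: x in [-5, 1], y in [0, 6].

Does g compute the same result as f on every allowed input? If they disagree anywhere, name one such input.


Equivalent — the differences include constant usage differs, statement counts differ, arithmetic usage differs, min/max/abs usage differs, loop structure differs, yet no declared input distinguishes the two.
As a probe, take x=-2, y=5: f runs p=-30, then u=-25, then v=0, then (i=3), then v=25, then (k=0), then v=32, then (k=1), then v=39, then (k=2), then v=46, then (i=4), then v=71, then (k=0), then v=78, then (k=1), then v=85, then (k=2), then v=92, then s=0, then (i=-1), then s=0, then (i=0), then s=0, then (i=1), then s=0, then (i=2), then s=0, then (i=3), then s=0, then (i=4), then s=0, then (i=5), then s=0, then v=472, then returns 5; g runs p=-30, then u=-25, then v=0, then v=25, then (k=0), then v=32, then (k=1), then v=39, then (k=2), then v=46, then v=71, then (k=0), then v=78, then (k=1), then v=85, then (k=2), then v=92, then s=0, then (i=-1), then s=0, then (i=0), then s=0, then (i=1), then s=0, then (i=2), then s=0, then (i=3), then s=0, then (i=4), then s=0, then (i=5), then s=0, then v=472, then returns 5; both end at 5.
Across all 49 domain points the two functions coincide.
verdict: equivalent


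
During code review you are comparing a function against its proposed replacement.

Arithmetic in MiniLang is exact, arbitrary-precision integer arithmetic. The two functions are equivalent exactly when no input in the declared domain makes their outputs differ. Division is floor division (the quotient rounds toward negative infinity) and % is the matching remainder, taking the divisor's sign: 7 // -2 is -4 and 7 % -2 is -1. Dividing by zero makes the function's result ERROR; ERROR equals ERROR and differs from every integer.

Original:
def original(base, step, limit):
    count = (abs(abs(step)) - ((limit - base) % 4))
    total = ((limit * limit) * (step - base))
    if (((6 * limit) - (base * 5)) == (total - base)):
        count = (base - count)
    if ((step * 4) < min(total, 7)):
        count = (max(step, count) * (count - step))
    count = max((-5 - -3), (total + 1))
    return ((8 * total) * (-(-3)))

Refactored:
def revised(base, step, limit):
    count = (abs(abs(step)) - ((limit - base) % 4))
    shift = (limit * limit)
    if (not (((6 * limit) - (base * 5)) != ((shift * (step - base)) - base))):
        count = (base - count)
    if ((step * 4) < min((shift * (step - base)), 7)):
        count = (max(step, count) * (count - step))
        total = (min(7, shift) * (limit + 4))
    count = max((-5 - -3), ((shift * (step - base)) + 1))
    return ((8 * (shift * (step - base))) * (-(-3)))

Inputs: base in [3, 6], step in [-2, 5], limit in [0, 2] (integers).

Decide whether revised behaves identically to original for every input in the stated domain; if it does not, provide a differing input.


This is a faithful refactor — arithmetic usage differs, plus local variable names differ, plus statement counts differ, plus boolean connective usage differs, plus min/max/abs usage differs, plus comparison usage differs, plus constant usage differs, but the computed results match everywhere.
As a probe, take base=4, step=2, limit=1: original runs count = 1; total = -2; (((6 * limit) - (base * 5)) == (total - base)) -> false; ((step * 4) < min(total, 7)) -> false; count = -1; return -48; revised runs count = 1; shift = 1; (not (((6 * limit) - (base * 5)) != ((shift * (step - base)) - base))) -> false; ((step * 4) < min((shift * (step - base)), 7)) -> false; count = -1; return -48; both end at -48.
An exhaustive pass over the 96 declared inputs shows identical outputs.
verdict: equivalent


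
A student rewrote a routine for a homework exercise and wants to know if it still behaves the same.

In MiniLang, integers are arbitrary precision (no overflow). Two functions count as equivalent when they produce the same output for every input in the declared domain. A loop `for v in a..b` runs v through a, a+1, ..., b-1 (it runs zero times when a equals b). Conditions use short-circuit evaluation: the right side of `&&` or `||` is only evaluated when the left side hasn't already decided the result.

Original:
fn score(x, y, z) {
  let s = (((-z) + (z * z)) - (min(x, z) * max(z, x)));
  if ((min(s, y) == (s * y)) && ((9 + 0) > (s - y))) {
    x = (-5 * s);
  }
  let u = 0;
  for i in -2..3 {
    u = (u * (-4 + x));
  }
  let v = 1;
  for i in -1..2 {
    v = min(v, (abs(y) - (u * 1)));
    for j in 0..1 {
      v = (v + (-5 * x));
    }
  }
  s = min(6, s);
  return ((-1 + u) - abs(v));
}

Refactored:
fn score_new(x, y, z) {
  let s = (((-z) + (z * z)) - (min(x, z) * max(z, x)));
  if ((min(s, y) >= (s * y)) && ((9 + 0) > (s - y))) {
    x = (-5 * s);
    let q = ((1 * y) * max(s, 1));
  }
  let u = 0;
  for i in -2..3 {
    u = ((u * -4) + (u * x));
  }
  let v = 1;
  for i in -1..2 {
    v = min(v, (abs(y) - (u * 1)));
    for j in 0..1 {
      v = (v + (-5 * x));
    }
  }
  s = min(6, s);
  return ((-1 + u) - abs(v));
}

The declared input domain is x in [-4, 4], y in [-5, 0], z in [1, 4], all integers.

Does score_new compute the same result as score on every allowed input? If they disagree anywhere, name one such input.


There is a counterexample at x=-4, y=-4, z=1: -25 on one side, -105 on the other.
score: s becomes 4; next ((min(s, y) == (s * y)) && ((9 + 0) > (s - y))) evaluates to false; next u becomes 0; next at i=-2:; next u becomes 0; next at i=-1:; next u becomes 0; next at i=0:; next u becomes 0; next at i=1:; next u becomes 0; next at i=2:; next u becomes 0; next v becomes 1; next at i=-1:; next v becomes 1; next at j=0:; next v becomes 21; next at i=0:; next v becomes 4; next at j=0:; next v becomes 24; next at i=1:; next v becomes 4; next at j=0:; next v becomes 24; next s becomes 4; next final value -25
score_new: s becomes 4; next ((min(s, y) >= (s * y)) && ((9 + 0) > (s - y))) evaluates to true; next x becomes -20; next q becomes -16; next u becomes 0; next at i=-2:; next u becomes 0; next at i=-1:; next u becomes 0; next at i=0:; next u becomes 0; next at i=1:; next u becomes 0; next at i=2:; next u becomes 0; next v becomes 1; next at i=-1:; next v becomes 1; next at j=0:; next v becomes 101; next at i=0:; next v becomes 4; next at j=0:; next v becomes 104; next at i=1:; next v becomes 4; next at j=0:; next v becomes 104; next s becomes 4; next final value -105
verdict: not equivalent; witness: x=-4, y=-4, z=1


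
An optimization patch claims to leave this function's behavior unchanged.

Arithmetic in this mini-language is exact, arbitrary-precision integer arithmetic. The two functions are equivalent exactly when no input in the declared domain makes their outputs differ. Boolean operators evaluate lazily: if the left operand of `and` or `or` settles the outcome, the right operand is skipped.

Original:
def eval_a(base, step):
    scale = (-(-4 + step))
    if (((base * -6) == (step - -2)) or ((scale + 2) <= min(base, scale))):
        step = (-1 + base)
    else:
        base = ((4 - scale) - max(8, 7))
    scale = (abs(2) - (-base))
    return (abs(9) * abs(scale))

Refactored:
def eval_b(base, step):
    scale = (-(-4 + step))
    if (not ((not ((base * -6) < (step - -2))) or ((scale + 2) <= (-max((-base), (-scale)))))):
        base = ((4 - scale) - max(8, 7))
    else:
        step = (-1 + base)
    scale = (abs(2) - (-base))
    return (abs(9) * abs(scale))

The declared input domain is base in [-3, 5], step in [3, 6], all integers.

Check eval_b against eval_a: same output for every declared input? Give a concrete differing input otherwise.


Not equivalent: base=-3, step=3 separates them (27 vs 9).
eval_a: scale=1, then (((base * -6) == (step - -2)) or ((scale + 2) <= min(base, scale))) is false, then base=-5, then scale=-3, then returns 27
eval_b: scale=1, then (not ((not ((base * -6) < (step - -2))) or ((scale + 2) <= (-max((-base), (-scale)))))) is false, then step=-4, then scale=-1, then returns 9
verdict: not equivalent; witness: base=-3, step=3


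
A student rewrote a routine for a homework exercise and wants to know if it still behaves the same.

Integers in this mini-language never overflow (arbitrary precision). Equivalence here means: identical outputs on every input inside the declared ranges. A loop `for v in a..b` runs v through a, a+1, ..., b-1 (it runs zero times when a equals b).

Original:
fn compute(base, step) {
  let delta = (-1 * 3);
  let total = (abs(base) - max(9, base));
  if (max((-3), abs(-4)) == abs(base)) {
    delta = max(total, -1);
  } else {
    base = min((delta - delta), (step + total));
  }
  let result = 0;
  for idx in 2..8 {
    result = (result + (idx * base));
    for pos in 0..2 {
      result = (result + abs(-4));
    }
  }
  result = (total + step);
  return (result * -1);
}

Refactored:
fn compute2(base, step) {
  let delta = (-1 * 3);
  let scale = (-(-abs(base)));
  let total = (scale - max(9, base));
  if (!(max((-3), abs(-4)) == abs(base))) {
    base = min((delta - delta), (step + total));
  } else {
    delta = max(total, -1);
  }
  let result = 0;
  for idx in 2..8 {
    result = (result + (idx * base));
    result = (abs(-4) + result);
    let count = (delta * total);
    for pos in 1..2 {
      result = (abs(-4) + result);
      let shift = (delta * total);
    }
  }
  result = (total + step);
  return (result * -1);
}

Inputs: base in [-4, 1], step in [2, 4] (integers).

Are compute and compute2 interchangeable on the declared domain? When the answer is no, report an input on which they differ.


Behavior is preserved: although boolean connective usage differs, arithmetic usage differs, min/max/abs usage differs, constant usage differs, statement counts differ, loop structure differs, local variable names differ, the outputs never diverge.
Spot check at base=0, step=2 — compute: delta becomes -3; next total becomes -9; next (max((-3), abs(-4)) == abs(base)) evaluates to false; next base becomes -7; next result becomes 0; next at idx=2:; next result becomes -14; next at pos=0:; next result becomes -10; next at pos=1:; next result becomes -6; next at idx=3:; next result becomes -27; next at pos=0:; next result becomes -23; next at pos=1:; next result becomes -19; next at idx=4:; next result becomes -47; next at pos=0:; next result becomes -43; next at pos=1:; next result becomes -39; next at idx=5:; next result becomes -74; next at pos=0:; next result becomes -70; next at pos=1:; next result becomes -66; next at idx=6:; next result becomes -108; next at pos=0:; next result becomes -104; next at pos=1:; next result becomes -100; next at idx=7:; next result becomes -149; next at pos=0:; next result becomes -145; next at pos=1:; next result becomes -141; next result becomes -7; next final value 7. compute2: delta becomes -3; next scale becomes 0; next total becomes -9; next (!(max((-3), abs(-4)) == abs(base))) evaluates to true; next base becomes -7; next result becomes 0; next at idx=2:; next result becomes -14; next result becomes -10; next count becomes 27; next at pos=1:; next result becomes -6; next shift becomes 27; next at idx=3:; next result becomes -27; next result becomes -23; next count becomes 27; next at pos=1:; next result becomes -19; next shift becomes 27; next at idx=4:; next result becomes -47; next result becomes -43; next count becomes 27; next at pos=1:; next result becomes -39; next shift becomes 27; next at idx=5:; next result becomes -74; next result becomes -70; next count becomes 27; next at pos=1:; next result becomes -66; next shift becomes 27; next at idx=6:; next result becomes -108; next result becomes -104; next count becomes 27; next at pos=1:; next result becomes -100; next shift becomes 27; next at idx=7:; next result becomes -149; next result becomes -145; next count becomes 27; next at pos=1:; next result becomes -141; next shift becomes 27; next result becomes -7; next final value 7. Both give 7.
An exhaustive pass over the 18 declared inputs shows identical outputs.
verdict: equivalent


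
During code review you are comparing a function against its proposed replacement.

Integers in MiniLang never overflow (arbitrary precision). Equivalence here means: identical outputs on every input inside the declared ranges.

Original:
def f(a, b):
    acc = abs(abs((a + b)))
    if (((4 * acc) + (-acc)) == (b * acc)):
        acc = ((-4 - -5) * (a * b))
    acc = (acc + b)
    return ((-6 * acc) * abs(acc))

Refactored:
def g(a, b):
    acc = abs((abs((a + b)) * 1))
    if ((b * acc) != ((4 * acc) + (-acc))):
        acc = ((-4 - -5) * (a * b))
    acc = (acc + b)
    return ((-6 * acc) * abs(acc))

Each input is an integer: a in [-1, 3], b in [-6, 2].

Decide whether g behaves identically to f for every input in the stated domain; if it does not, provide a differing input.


Not equivalent: a=-1, b=-6 separates them (-6 vs 0).
f: acc=7, then (((4 * acc) + (-acc)) == (b * acc)) is false, then acc=1, then returns -6
g: acc=7, then ((b * acc) != ((4 * acc) + (-acc))) is true, then acc=6, then acc=0, then returns 0
verdict: not equivalent; witness: a=-1, b=-6


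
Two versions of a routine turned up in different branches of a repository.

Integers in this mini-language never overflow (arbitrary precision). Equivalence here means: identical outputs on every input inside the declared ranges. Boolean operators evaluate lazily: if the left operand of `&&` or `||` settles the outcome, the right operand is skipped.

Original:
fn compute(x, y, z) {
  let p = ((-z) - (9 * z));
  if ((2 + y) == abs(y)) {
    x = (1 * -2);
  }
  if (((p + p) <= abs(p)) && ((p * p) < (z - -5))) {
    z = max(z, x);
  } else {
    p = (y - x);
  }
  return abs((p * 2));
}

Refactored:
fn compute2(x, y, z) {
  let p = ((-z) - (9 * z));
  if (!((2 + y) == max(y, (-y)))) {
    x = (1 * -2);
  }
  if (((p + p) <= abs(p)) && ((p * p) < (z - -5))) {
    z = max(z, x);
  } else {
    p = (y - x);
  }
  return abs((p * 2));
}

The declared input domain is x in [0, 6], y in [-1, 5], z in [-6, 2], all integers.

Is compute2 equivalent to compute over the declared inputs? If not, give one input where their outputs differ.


Take x=0, y=0, z=-6.
compute: p becomes 60; next ((2 + y) == abs(y)) evaluates to false; next (((p + p) <= abs(p)) && ((p * p) < (z - -5))) evaluates to false; next p becomes 0; next final value 0
compute2: p becomes 60; next (!((2 + y) == max(y, (-y)))) evaluates to true; next x becomes -2; next (((p + p) <= abs(p)) && ((p * p) < (z - -5))) evaluates to false; next p becomes 2; next final value 4
0 and 4 differ, so these are not the same function on this domain.
verdict: not equivalent; witness: x=0, y=0, z=-6


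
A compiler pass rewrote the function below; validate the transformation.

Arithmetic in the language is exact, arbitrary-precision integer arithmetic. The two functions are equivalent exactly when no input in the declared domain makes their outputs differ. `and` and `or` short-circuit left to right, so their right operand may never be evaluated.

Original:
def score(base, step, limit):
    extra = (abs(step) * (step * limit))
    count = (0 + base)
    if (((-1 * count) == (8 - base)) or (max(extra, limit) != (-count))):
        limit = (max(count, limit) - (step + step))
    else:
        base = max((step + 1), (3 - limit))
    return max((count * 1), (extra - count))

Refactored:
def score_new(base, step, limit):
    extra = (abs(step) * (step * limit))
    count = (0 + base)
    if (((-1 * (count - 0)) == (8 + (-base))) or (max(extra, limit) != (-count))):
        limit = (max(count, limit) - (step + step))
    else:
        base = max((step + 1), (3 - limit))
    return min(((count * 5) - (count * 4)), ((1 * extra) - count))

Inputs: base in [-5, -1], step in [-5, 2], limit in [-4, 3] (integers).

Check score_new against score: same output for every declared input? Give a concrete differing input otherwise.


There is a counterexample at base=-5, step=-5, limit=-4: 105 on one side, -5 on the other.
score: extra = 100; count = -5; (((-1 * count) == (8 - base)) or (max(extra, limit) != (-count))) -> true; limit = 6; return 105
score_new: extra = 100; count = -5; (((-1 * (count - 0)) == (8 + (-base))) or (max(extra, limit) != (-count))) -> true; limit = 6; return -5
verdict: not equivalent; witness: base=-5, step=-5, limit=-4


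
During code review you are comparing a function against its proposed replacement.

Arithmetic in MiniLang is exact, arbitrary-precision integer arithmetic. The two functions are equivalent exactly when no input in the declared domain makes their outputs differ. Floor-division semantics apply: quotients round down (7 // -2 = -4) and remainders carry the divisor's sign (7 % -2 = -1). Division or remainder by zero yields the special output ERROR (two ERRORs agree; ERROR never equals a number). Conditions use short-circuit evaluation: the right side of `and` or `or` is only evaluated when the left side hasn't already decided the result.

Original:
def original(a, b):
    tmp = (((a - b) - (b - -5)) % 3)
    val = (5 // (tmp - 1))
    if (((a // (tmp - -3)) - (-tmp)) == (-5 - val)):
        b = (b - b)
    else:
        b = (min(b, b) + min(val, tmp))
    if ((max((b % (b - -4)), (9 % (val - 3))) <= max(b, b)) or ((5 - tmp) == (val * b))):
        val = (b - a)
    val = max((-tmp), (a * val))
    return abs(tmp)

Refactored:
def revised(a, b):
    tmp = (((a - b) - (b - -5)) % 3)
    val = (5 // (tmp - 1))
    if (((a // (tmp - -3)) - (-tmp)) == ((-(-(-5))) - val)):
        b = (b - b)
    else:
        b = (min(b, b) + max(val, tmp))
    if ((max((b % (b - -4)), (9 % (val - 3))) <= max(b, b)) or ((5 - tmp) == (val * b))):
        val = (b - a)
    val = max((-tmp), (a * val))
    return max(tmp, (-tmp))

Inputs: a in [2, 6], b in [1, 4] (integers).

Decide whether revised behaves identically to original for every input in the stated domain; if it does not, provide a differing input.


Not equivalent: a=4, b=1 separates them (ERROR vs 0).
original: tmp = 0; val = -5; (((a // (tmp - -3)) - (-tmp)) == (-5 - val)) -> false; b = -4; division by zero -> ERROR
revised: tmp = 0; val = -5; (((a // (tmp - -3)) - (-tmp)) == ((-(-(-5))) - val)) -> false; b = 1; ((max((b % (b - -4)), (9 % (val - 3))) <= max(b, b)) or ((5 - tmp) == (val * b))) -> true; val = -3; val = 0; return 0
verdict: not equivalent; witness: a=4, b=1


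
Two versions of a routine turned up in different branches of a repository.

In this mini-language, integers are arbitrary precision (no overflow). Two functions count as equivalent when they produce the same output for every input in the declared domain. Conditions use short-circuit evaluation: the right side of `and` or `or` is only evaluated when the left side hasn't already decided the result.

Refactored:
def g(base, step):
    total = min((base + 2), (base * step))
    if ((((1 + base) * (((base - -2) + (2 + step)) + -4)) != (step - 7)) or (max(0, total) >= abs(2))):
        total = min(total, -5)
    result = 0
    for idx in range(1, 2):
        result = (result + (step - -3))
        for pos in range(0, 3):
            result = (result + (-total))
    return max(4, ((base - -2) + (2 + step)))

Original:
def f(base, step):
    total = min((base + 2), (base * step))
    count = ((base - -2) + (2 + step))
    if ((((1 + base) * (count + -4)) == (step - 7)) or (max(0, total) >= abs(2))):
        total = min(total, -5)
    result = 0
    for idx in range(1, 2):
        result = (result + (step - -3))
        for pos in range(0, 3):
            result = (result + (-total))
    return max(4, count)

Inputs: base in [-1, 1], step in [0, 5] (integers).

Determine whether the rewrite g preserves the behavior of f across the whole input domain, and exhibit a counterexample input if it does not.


There is a behavioral-looking edit here, yet the outcome never shifts on this domain; all 18 inputs agree.
verdict: equivalent


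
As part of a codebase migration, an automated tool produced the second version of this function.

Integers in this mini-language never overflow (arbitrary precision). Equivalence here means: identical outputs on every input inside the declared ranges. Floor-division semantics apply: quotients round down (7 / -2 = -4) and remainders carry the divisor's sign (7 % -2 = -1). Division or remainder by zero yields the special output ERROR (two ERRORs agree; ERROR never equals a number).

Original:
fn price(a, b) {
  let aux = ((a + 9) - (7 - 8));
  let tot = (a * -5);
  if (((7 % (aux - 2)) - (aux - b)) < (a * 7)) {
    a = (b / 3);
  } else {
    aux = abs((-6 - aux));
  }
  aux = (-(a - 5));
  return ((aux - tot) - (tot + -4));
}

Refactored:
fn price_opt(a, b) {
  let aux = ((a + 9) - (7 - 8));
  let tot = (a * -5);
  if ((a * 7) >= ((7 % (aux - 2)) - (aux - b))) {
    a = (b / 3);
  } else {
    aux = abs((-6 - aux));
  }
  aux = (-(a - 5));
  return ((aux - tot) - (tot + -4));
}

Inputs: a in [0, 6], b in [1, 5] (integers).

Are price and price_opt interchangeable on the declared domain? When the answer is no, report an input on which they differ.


There is a counterexample at a=0, b=3: 9 on one side, 8 on the other.
price: aux becomes 10; next tot becomes 0; next (((7 % (aux - 2)) - (aux - b)) < (a * 7)) evaluates to false; next aux becomes 16; next aux becomes 5; next final value 9
price_opt: aux becomes 10; next tot becomes 0; next ((a * 7) >= ((7 % (aux - 2)) - (aux - b))) evaluates to true; next a becomes 1; next aux becomes 4; next final value 8
verdict: not equivalent; witness: a=0, b=3


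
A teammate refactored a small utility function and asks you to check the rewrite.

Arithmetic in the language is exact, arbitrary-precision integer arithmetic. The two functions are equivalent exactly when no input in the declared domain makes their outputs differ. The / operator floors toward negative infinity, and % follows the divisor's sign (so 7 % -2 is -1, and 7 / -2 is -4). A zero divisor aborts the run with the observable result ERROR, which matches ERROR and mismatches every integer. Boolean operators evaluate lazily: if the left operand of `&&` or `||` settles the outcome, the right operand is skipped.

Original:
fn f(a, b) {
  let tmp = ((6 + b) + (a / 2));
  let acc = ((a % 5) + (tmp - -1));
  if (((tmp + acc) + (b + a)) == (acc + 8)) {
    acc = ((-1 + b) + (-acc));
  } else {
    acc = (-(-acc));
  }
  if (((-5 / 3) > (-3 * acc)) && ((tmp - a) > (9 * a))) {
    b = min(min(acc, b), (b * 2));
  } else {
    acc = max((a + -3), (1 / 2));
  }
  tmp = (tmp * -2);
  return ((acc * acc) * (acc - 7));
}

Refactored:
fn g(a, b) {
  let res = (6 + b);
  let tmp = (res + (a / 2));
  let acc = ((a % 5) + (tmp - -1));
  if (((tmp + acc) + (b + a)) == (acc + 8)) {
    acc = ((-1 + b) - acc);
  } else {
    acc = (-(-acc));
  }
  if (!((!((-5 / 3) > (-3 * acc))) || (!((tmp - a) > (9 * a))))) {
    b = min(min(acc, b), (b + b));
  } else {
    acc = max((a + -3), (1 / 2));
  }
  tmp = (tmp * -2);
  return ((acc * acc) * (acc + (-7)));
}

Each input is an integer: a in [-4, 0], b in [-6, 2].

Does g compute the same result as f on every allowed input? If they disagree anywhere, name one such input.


Reading the diff, among the changes: constant usage differs; and boolean connective usage differs; and arithmetic usage differs; and local variable names differ; and statement counts differ.
As a probe, take a=0, b=-3: f runs tmp := 3 | acc := 4 | (((tmp + acc) + (b + a)) == (acc + 8)): false | acc := 4 | (((-5 / 3) > (-3 * acc)) && ((tmp - a) > (9 * a))): true | b := -6 | tmp := -6 | result -48; g runs res := 3 | tmp := 3 | acc := 4 | (((tmp + acc) + (b + a)) == (acc + 8)): false | acc := 4 | (!((!((-5 / 3) > (-3 * acc))) || (!((tmp - a) > (9 * a))))): true | b := -6 | tmp := -6 | result -48; both end at -48.
Sweeping the whole domain (45 inputs) finds no disagreement.
verdict: equivalent


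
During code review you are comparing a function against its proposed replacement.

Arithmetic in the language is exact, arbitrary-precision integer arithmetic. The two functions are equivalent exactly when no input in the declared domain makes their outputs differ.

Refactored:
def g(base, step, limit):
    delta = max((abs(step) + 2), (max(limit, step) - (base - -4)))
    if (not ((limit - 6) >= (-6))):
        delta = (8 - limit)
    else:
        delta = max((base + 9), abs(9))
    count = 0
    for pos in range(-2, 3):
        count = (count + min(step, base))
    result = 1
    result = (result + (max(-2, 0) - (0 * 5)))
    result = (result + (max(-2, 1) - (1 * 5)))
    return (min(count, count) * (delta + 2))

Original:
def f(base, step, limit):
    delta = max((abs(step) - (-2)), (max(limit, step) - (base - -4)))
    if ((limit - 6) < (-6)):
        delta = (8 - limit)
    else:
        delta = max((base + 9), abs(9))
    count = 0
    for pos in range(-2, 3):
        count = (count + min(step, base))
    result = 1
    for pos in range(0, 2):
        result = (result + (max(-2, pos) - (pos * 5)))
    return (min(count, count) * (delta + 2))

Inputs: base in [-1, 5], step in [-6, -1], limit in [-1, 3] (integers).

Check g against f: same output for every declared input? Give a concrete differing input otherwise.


This is a faithful refactor — arithmetic usage differs; also boolean connective usage differs; also comparison usage differs; also constant usage differs; also min/max/abs usage differs; also loop structure differs, but the computed results match everywhere.
Spot check at base=2, step=-4, limit=-1 — f: delta = 6; ((limit - 6) < (-6)) -> true; delta = 9; count = 0; [pos=-2]; count = -4; [pos=-1]; count = -8; [pos=0]; count = -12; [pos=1]; count = -16; [pos=2]; count = -20; result = 1; [pos=0]; result = 1; [pos=1]; result = -3; return -220. g: delta = 6; (not ((limit - 6) >= (-6))) -> true; delta = 9; count = 0; [pos=-2]; count = -4; [pos=-1]; count = -8; [pos=0]; count = -12; [pos=1]; count = -16; [pos=2]; count = -20; result = 1; result = 1; result = -3; return -220. Both give -220.
An exhaustive pass over the 210 declared inputs shows identical outputs.
verdict: equivalent


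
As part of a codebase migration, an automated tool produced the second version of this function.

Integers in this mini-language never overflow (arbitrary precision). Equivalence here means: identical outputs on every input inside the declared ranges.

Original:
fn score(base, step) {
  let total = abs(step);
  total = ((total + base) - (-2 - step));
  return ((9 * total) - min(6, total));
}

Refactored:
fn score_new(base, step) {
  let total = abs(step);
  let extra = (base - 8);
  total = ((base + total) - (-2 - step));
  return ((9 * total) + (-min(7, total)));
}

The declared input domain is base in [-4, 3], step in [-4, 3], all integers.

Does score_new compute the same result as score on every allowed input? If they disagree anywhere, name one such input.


Not equivalent: base=-1, step=3 separates them (57 vs 56).
score: total=3, then total=7, then returns 57
score_new: total=3, then extra=-9, then total=7, then returns 56
verdict: not equivalent; witness: base=-1, step=3


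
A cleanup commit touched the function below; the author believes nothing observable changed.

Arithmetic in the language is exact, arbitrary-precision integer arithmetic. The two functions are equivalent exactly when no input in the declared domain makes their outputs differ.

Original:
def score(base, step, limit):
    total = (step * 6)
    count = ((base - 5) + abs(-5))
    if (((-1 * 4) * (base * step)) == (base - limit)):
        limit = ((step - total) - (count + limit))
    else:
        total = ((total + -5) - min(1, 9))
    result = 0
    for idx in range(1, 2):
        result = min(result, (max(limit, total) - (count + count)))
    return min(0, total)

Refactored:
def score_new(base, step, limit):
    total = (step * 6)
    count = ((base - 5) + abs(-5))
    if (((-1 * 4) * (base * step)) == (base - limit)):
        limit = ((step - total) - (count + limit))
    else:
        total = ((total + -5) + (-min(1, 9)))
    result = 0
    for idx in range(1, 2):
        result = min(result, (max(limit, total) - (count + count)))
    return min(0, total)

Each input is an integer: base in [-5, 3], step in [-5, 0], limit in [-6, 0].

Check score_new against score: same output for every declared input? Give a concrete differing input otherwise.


Equivalent — the differences include arithmetic usage differs, yet no declared input distinguishes the two.
Spot check at base=2, step=-5, limit=-4 — score: total becomes -30; next count becomes 2; next (((-1 * 4) * (base * step)) == (base - limit)) evaluates to false; next total becomes -36; next result becomes 0; next at idx=1:; next result becomes -8; next final value -36. score_new: total becomes -30; next count becomes 2; next (((-1 * 4) * (base * step)) == (base - limit)) evaluates to false; next total becomes -36; next result becomes 0; next at idx=1:; next result becomes -8; next final value -36. Both give -36.
Checked all 378 inputs in the declared domain: the outputs agree on every one.
verdict: equivalent
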